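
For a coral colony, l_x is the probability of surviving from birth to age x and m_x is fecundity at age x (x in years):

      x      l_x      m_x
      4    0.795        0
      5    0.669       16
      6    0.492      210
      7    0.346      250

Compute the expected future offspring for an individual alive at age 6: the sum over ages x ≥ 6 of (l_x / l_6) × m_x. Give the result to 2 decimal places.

385.81

l_6 = 0.492. Conditional survival from age 6 to x is l_x / l_6.
  x=6: (0.492/0.492) × 210 = 210.0000
  x=7: (0.346/0.492) × 250 = 175.8130
Sum = 210.0000 + 175.8130 = 385.8130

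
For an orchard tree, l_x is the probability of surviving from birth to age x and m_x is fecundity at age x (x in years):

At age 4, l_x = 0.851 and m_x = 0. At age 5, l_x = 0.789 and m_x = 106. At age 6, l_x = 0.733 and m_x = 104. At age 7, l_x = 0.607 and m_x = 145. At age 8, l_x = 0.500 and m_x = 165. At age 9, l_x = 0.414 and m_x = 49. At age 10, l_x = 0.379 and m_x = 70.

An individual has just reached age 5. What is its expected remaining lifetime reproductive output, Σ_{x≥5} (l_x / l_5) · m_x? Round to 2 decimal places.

478.07

l_5 = 0.789. Conditional survival from age 5 to x is l_x / l_5.
  x=5: (0.789/0.789) × 106 = 106.0000
  x=6: (0.733/0.789) × 104 = 96.6185
  x=7: (0.607/0.789) × 145 = 111.5526
  x=8: (0.500/0.789) × 165 = 104.5627
  x=9: (0.414/0.789) × 49 = 25.7110
  x=10: (0.379/0.789) × 70 = 33.6248
Sum = 106.0000 + 96.6185 + 111.5526 + 104.5627 + 25.7110 + 33.6248 = 478.0697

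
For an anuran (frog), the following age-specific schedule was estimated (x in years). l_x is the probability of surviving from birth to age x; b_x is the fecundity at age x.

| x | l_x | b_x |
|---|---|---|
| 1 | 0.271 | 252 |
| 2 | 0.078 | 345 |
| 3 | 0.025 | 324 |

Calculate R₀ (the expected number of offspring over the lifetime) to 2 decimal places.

R₀ = Σ l_x b_x:
  age 1: 0.271 × 252 = 68.2920
  age 2: 0.078 × 345 = 26.9100
  age 3: 0.025 × 324 = 8.1000
R₀ = 68.2920 + 26.9100 + 8.1000 = 103.3020

103.30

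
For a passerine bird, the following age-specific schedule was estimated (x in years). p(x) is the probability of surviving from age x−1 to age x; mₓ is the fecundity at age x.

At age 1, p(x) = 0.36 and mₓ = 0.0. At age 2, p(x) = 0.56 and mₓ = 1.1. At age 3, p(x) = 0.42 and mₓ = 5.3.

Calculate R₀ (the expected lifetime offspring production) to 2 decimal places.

0.67

Survivorship from birth: l_x = p_1·p_2·…·p_x.
  l_1 = 0.36000
  l_2 = 0.20160
  l_3 = 0.08467
R₀ = Σ l_x mₓ:
  age 1: 0.36000 × 0.0 = 0.0000
  age 2: 0.20160 × 1.1 = 0.2218
  age 3: 0.08467 × 5.3 = 0.4488
R₀ = 0.0000 + 0.2218 + 0.4488 = 0.6705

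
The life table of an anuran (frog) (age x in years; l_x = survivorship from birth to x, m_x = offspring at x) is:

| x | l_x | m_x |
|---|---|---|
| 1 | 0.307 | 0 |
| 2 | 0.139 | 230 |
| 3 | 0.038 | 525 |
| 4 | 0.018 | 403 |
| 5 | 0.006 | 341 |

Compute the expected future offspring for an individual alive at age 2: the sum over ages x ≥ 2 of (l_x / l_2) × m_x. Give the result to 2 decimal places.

l_2 = 0.139. Conditional survival from age 2 to x is l_x / l_2.
  x=2: (0.139/0.139) × 230 = 230.0000
  x=3: (0.038/0.139) × 525 = 143.5252
  x=4: (0.018/0.139) × 403 = 52.1871
  x=5: (0.006/0.139) × 341 = 14.7194
Sum = 230.0000 + 143.5252 + 52.1871 + 14.7194 = 440.4317

440.43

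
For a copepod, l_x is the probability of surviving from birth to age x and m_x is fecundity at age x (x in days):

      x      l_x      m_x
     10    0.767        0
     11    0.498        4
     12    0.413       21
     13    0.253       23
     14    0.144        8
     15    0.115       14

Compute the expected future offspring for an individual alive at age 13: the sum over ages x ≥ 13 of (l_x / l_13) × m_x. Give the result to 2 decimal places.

33.92

l_13 = 0.253. Conditional survival from age 13 to x is l_x / l_13.
  x=13: (0.253/0.253) × 23 = 23.0000
  x=14: (0.144/0.253) × 8 = 4.5534
  x=15: (0.115/0.253) × 14 = 6.3636
Sum = 23.0000 + 4.5534 + 6.3636 = 33.9170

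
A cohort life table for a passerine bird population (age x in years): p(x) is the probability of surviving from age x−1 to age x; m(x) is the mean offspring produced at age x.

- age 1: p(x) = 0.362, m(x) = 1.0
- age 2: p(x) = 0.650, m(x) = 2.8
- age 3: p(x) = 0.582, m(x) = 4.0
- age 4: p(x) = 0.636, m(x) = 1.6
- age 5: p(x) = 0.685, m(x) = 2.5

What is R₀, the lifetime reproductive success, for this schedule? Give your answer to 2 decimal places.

Survivorship from birth: l_x = p_1·p_2·…·p_x.
  l_1 = 0.36200
  l_2 = 0.23530
  l_3 = 0.13694
  l_4 = 0.08710
  l_5 = 0.05966
R₀ = Σ l_x m(x):
  age 1: 0.36200 × 1.0 = 0.3620
  age 2: 0.23530 × 2.8 = 0.6588
  age 3: 0.13694 × 4.0 = 0.5478
  age 4: 0.08710 × 1.6 = 0.1394
  age 5: 0.05966 × 2.5 = 0.1492
R₀ = 0.3620 + 0.6588 + 0.5478 + 0.1394 + 0.1492 = 1.8571

1.86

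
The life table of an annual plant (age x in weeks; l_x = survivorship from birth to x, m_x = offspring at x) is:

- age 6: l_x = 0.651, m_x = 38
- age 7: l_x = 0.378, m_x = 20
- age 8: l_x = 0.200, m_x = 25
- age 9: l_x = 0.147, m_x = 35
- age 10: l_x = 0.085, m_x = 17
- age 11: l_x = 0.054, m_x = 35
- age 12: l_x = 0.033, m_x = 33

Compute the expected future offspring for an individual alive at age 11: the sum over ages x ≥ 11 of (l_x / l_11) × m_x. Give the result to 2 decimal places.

l_11 = 0.054. Conditional survival from age 11 to x is l_x / l_11.
  x=11: (0.054/0.054) × 35 = 35.0000
  x=12: (0.033/0.054) × 33 = 20.1667
Sum = 35.0000 + 20.1667 = 55.1667

55.17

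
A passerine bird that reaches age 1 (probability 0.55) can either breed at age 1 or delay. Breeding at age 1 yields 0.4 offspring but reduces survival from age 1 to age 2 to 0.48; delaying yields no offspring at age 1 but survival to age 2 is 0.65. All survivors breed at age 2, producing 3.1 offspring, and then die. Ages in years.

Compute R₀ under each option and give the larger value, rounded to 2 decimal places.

breed at age 1: R₀ = 0.55 × (0.4 + 0.48 × 3.1) = 0.55 × 1.8880 = 1.0384
delay to age 2: R₀ = 0.55 × (0.65 × 3.1) = 0.55 × 2.0150 = 1.1083
Higher: delay to age 2 (1.1083).

1.11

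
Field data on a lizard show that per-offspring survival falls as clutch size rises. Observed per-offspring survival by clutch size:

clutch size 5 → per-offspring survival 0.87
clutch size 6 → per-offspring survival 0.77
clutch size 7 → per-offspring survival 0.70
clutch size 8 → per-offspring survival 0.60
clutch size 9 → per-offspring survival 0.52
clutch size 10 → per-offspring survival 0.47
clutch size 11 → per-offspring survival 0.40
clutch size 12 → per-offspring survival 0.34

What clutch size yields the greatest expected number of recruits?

Expected recruits = c × s(c):
  c=5: 5 × 0.87 = 4.350
  c=6: 6 × 0.77 = 4.620
  c=7: 7 × 0.70 = 4.900
  c=8: 8 × 0.60 = 4.800
  c=9: 9 × 0.52 = 4.680
  c=10: 10 × 0.47 = 4.700
  c=11: 11 × 0.40 = 4.400
  c=12: 12 × 0.34 = 4.080
Maximum at c = 7 (4.900 recruits).

7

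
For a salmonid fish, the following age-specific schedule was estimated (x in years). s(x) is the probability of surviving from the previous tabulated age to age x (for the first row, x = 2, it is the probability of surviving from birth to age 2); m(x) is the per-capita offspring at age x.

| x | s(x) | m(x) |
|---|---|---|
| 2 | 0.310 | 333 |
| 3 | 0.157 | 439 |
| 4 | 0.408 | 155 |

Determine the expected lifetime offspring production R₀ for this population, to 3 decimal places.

127.674

Survivorship from birth: l_x = s_2·s_3·…·s_x.
  l_2 = 0.31000
  l_3 = 0.04867
  l_4 = 0.01986
R₀ = Σ l_x m(x):
  age 2: 0.31000 × 333 = 103.2300
  age 3: 0.04867 × 439 = 21.3661
  age 4: 0.01986 × 155 = 3.0783
R₀ = 103.2300 + 21.3661 + 3.0783 = 127.6744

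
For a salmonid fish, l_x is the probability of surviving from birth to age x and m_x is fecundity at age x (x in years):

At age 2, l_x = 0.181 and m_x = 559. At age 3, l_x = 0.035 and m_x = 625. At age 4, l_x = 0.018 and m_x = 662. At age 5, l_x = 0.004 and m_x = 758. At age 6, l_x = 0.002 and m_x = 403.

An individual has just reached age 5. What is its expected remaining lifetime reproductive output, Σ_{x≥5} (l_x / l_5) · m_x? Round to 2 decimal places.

959.50

l_5 = 0.004. Conditional survival from age 5 to x is l_x / l_5.
  x=5: (0.004/0.004) × 758 = 758.0000
  x=6: (0.002/0.004) × 403 = 201.5000
Sum = 758.0000 + 201.5000 = 959.5000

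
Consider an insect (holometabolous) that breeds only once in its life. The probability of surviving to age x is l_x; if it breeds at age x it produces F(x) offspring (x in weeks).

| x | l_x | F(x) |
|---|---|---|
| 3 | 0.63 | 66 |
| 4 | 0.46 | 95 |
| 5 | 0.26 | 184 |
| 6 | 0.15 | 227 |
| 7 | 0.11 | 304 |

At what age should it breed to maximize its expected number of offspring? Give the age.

Expected offspring if breeding at age x = l_x × F(x):
  age 3: 0.63 × 66 = 41.580
  age 4: 0.46 × 95 = 43.700
  age 5: 0.26 × 184 = 47.840
  age 6: 0.15 × 227 = 34.050
  age 7: 0.11 × 304 = 33.440
Maximum at age 5 (47.840).

5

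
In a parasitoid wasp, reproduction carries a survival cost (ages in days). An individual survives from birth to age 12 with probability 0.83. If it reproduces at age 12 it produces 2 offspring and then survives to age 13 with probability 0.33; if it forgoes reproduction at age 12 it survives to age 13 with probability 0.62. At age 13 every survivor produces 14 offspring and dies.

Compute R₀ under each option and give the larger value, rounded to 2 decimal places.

7.20

breed at age 12: R₀ = 0.83 × (2 + 0.33 × 14) = 0.83 × 6.6200 = 5.4946
delay to age 13: R₀ = 0.83 × (0.62 × 14) = 0.83 × 8.6800 = 7.2044
Higher: delay to age 13 (7.2044).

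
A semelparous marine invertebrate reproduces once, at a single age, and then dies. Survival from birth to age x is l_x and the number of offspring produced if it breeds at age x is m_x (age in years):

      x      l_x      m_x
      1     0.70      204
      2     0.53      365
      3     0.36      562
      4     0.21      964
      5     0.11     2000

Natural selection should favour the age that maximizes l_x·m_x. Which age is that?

Expected offspring if breeding at age x = l_x × m_x:
  age 1: 0.70 × 204 = 142.800
  age 2: 0.53 × 365 = 193.450
  age 3: 0.36 × 562 = 202.320
  age 4: 0.21 × 964 = 202.440
  age 5: 0.11 × 2000 = 220.000
Maximum at age 5 (220.000).

5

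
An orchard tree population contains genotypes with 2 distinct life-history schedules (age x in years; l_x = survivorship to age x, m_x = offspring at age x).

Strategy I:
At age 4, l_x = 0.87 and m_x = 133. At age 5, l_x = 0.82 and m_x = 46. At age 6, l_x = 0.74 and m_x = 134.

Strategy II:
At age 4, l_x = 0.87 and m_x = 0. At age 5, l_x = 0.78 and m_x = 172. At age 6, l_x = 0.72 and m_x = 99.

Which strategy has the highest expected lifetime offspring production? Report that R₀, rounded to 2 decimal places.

252.59

Strategy I: R₀ = 0.87×133 + 0.82×46 + 0.74×134 = 252.5900
Strategy II: R₀ = 0.87×0 + 0.78×172 + 0.72×99 = 205.4400
Highest R₀: strategy I with 252.5900.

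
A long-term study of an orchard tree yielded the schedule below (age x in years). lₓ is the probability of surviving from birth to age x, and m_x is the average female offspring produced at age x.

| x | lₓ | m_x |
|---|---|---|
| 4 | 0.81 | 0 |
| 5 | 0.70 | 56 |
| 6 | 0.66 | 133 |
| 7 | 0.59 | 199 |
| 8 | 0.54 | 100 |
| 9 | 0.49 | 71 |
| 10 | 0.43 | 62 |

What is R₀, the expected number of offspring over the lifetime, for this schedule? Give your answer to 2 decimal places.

359.84

R₀ = Σ lₓ m_x:
  age 4: 0.81 × 0 = 0.0000
  age 5: 0.70 × 56 = 39.2000
  age 6: 0.66 × 133 = 87.7800
  age 7: 0.59 × 199 = 117.4100
  age 8: 0.54 × 100 = 54.0000
  age 9: 0.49 × 71 = 34.7900
  age 10: 0.43 × 62 = 26.6600
R₀ = 0.0000 + 39.2000 + 87.7800 + 117.4100 + 54.0000 + 34.7900 + 26.6600 = 359.8400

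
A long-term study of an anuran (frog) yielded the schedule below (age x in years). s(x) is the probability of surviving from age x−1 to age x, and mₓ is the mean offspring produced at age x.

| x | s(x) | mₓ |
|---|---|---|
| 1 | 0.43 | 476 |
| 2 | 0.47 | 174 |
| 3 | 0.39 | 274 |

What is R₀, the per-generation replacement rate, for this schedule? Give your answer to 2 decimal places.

261.44

Survivorship from birth: l_x = s_1·s_2·…·s_x.
  l_1 = 0.43000
  l_2 = 0.20210
  l_3 = 0.07882
R₀ = Σ l_x mₓ:
  age 1: 0.43000 × 476 = 204.6800
  age 2: 0.20210 × 174 = 35.1654
  age 3: 0.07882 × 274 = 21.5967
R₀ = 204.6800 + 35.1654 + 21.5967 = 261.4421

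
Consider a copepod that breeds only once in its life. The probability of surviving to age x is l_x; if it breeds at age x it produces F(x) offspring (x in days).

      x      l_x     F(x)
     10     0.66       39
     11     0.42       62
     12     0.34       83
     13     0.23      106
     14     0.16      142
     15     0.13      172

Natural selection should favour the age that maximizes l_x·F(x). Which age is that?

Expected offspring if breeding at age x = l_x × F(x):
  age 10: 0.66 × 39 = 25.740
  age 11: 0.42 × 62 = 26.040
  age 12: 0.34 × 83 = 28.220
  age 13: 0.23 × 106 = 24.380
  age 14: 0.16 × 142 = 22.720
  age 15: 0.13 × 172 = 22.360
Maximum at age 12 (28.220).

12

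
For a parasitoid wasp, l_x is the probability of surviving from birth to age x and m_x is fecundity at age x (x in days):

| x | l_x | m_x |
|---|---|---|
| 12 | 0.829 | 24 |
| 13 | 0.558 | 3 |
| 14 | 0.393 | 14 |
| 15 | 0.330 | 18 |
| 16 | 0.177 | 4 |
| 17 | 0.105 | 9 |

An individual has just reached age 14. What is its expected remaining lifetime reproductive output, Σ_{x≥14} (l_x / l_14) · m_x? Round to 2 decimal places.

l_14 = 0.393. Conditional survival from age 14 to x is l_x / l_14.
  x=14: (0.393/0.393) × 14 = 14.0000
  x=15: (0.330/0.393) × 18 = 15.1145
  x=16: (0.177/0.393) × 4 = 1.8015
  x=17: (0.105/0.393) × 9 = 2.4046
Sum = 14.0000 + 15.1145 + 1.8015 + 2.4046 = 33.3206

33.32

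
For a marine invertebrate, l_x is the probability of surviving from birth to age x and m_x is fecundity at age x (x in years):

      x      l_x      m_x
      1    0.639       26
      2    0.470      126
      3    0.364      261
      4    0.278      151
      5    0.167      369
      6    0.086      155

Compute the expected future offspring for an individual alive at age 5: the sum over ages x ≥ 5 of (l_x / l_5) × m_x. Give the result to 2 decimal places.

448.82

l_5 = 0.167. Conditional survival from age 5 to x is l_x / l_5.
  x=5: (0.167/0.167) × 369 = 369.0000
  x=6: (0.086/0.167) × 155 = 79.8204
Sum = 369.0000 + 79.8204 = 448.8204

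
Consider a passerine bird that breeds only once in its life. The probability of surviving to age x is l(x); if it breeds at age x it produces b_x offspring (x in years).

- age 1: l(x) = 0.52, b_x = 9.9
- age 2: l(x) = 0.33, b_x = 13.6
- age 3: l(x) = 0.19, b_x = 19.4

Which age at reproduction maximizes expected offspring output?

Expected offspring if breeding at age x = l(x) × b_x:
  age 1: 0.52 × 9.9 = 5.148
  age 2: 0.33 × 13.6 = 4.488
  age 3: 0.19 × 19.4 = 3.686
Maximum at age 1 (5.148).

1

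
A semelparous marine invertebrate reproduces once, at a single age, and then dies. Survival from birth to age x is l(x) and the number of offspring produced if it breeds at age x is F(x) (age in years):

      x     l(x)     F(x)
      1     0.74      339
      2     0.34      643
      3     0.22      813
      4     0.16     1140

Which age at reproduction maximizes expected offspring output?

1

Expected offspring if breeding at age x = l(x) × F(x):
  age 1: 0.74 × 339 = 250.860
  age 2: 0.34 × 643 = 218.620
  age 3: 0.22 × 813 = 178.860
  age 4: 0.16 × 1140 = 182.400
Maximum at age 1 (250.860).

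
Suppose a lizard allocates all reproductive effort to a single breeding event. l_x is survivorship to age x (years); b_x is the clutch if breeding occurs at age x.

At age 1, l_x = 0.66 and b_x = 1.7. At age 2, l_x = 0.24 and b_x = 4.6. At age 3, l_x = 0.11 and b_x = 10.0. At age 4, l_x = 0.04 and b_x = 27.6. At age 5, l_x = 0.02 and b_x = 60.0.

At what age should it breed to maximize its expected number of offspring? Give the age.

Expected offspring if breeding at age x = l_x × b_x:
  age 1: 0.66 × 1.7 = 1.122
  age 2: 0.24 × 4.6 = 1.104
  age 3: 0.11 × 10.0 = 1.100
  age 4: 0.04 × 27.6 = 1.104
  age 5: 0.02 × 60.0 = 1.200
Maximum at age 5 (1.200).

5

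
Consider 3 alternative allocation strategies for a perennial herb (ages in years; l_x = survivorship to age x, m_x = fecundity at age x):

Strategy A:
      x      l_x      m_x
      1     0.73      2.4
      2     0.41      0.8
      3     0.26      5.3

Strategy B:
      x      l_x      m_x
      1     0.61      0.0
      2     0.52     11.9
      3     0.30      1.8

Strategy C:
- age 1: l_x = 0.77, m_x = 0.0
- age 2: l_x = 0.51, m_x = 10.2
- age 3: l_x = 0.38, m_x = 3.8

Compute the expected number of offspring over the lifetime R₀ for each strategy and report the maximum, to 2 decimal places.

Strategy A: R₀ = 0.73×2.4 + 0.41×0.8 + 0.26×5.3 = 3.4580
Strategy B: R₀ = 0.61×0.0 + 0.52×11.9 + 0.30×1.8 = 6.7280
Strategy C: R₀ = 0.77×0.0 + 0.51×10.2 + 0.38×3.8 = 6.6460
Highest R₀: strategy B with 6.7280.

6.73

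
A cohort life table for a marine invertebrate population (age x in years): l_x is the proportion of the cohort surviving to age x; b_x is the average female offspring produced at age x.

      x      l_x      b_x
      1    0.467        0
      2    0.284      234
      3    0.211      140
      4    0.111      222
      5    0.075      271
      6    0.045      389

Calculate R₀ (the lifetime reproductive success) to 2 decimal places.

R₀ = Σ l_x b_x:
  age 1: 0.467 × 0 = 0.0000
  age 2: 0.284 × 234 = 66.4560
  age 3: 0.211 × 140 = 29.5400
  age 4: 0.111 × 222 = 24.6420
  age 5: 0.075 × 271 = 20.3250
  age 6: 0.045 × 389 = 17.5050
R₀ = 0.0000 + 66.4560 + 29.5400 + 24.6420 + 20.3250 + 17.5050 = 158.4680

158.47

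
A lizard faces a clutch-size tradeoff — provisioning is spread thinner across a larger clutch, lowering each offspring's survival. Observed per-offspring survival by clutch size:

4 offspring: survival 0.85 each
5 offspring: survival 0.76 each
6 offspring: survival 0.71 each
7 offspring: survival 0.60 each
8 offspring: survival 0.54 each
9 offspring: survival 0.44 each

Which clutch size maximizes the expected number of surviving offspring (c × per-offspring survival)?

8

Expected surviving offspring = c × s(c):
  c=4: 4 × 0.85 = 3.400
  c=5: 5 × 0.76 = 3.800
  c=6: 6 × 0.71 = 4.260
  c=7: 7 × 0.60 = 4.200
  c=8: 8 × 0.54 = 4.320
  c=9: 9 × 0.44 = 3.960
Maximum at c = 8 (4.320 surviving offspring).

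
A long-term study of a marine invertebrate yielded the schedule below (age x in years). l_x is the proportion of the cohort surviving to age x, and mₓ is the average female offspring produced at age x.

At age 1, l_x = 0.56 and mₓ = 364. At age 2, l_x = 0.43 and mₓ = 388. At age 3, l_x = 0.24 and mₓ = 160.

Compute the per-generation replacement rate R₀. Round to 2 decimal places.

409.08

R₀ = Σ l_x mₓ:
  age 1: 0.56 × 364 = 203.8400
  age 2: 0.43 × 388 = 166.8400
  age 3: 0.24 × 160 = 38.4000
R₀ = 203.8400 + 166.8400 + 38.4000 = 409.0800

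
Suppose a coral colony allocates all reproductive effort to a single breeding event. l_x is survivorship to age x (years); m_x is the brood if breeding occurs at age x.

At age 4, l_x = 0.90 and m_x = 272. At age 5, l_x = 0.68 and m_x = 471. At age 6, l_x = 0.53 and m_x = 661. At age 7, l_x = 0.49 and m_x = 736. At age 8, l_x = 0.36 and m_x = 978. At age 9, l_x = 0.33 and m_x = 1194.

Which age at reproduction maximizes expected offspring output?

9

Expected offspring if breeding at age x = l_x × m_x:
  age 4: 0.90 × 272 = 244.800
  age 5: 0.68 × 471 = 320.280
  age 6: 0.53 × 661 = 350.330
  age 7: 0.49 × 736 = 360.640
  age 8: 0.36 × 978 = 352.080
  age 9: 0.33 × 1194 = 394.020
Maximum at age 9 (394.020).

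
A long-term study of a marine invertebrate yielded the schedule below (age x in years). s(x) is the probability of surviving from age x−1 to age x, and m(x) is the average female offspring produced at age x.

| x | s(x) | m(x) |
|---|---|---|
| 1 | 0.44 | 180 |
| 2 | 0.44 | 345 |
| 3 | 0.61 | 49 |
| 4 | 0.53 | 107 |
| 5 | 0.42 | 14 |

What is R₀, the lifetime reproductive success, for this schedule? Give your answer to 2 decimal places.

158.84

Survivorship from birth: l_x = s_1·s_2·…·s_x.
  l_1 = 0.44000
  l_2 = 0.19360
  l_3 = 0.11810
  l_4 = 0.06259
  l_5 = 0.02629
R₀ = Σ l_x m(x):
  age 1: 0.44000 × 180 = 79.2000
  age 2: 0.19360 × 345 = 66.7920
  age 3: 0.11810 × 49 = 5.7869
  age 4: 0.06259 × 107 = 6.6971
  age 5: 0.02629 × 14 = 0.3681
R₀ = 79.2000 + 66.7920 + 5.7869 + 6.6971 + 0.3681 = 158.8441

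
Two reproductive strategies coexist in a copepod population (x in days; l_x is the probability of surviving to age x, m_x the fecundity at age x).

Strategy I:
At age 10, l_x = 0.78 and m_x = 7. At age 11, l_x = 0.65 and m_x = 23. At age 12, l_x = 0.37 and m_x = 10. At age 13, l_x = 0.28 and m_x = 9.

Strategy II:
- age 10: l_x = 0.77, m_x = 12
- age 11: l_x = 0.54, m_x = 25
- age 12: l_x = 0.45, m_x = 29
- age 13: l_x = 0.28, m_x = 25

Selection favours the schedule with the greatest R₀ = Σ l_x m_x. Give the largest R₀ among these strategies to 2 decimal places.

Strategy I: R₀ = 0.78×7 + 0.65×23 + 0.37×10 + 0.28×9 = 26.6300
Strategy II: R₀ = 0.77×12 + 0.54×25 + 0.45×29 + 0.28×25 = 42.7900
Highest R₀: strategy II with 42.7900.

42.79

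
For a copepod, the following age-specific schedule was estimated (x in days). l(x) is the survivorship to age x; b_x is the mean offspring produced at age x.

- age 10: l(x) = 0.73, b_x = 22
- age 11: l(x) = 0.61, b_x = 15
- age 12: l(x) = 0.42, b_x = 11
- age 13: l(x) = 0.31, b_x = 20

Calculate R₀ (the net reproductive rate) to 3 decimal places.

36.030

R₀ = Σ l(x) b_x:
  age 10: 0.73 × 22 = 16.0600
  age 11: 0.61 × 15 = 9.1500
  age 12: 0.42 × 11 = 4.6200
  age 13: 0.31 × 20 = 6.2000
R₀ = 16.0600 + 9.1500 + 4.6200 + 6.2000 = 36.0300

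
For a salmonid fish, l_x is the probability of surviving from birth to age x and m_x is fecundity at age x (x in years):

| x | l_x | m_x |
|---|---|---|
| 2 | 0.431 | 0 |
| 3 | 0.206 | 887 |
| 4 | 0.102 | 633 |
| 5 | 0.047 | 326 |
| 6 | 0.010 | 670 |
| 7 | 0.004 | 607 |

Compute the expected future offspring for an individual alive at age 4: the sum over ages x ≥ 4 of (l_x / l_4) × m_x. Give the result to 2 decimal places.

872.71

l_4 = 0.102. Conditional survival from age 4 to x is l_x / l_4.
  x=4: (0.102/0.102) × 633 = 633.0000
  x=5: (0.047/0.102) × 326 = 150.2157
  x=6: (0.010/0.102) × 670 = 65.6863
  x=7: (0.004/0.102) × 607 = 23.8039
Sum = 633.0000 + 150.2157 + 65.6863 + 23.8039 = 872.7059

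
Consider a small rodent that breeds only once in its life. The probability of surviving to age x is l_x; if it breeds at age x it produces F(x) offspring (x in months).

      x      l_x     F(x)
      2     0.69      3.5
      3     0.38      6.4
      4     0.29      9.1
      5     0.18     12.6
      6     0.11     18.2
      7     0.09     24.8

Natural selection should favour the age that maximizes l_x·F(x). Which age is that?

4

Expected offspring if breeding at age x = l_x × F(x):
  age 2: 0.69 × 3.5 = 2.415
  age 3: 0.38 × 6.4 = 2.432
  age 4: 0.29 × 9.1 = 2.639
  age 5: 0.18 × 12.6 = 2.268
  age 6: 0.11 × 18.2 = 2.002
  age 7: 0.09 × 24.8 = 2.232
Maximum at age 4 (2.639).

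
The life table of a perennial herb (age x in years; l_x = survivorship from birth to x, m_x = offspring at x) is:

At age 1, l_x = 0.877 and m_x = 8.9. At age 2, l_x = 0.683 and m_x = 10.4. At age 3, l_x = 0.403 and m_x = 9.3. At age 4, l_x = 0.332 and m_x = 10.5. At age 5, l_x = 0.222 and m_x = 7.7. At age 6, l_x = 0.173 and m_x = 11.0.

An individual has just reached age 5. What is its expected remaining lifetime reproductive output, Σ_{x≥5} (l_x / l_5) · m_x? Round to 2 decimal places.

16.27

l_5 = 0.222. Conditional survival from age 5 to x is l_x / l_5.
  x=5: (0.222/0.222) × 7.7 = 7.7000
  x=6: (0.173/0.222) × 11.0 = 8.5721
Sum = 7.7000 + 8.5721 = 16.2721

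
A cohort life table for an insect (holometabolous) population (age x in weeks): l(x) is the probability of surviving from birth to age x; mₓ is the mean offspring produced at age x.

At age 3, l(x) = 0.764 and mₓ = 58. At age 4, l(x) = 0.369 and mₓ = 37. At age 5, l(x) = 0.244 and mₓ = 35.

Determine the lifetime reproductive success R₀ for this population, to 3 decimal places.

R₀ = Σ l(x) mₓ:
  age 3: 0.764 × 58 = 44.3120
  age 4: 0.369 × 37 = 13.6530
  age 5: 0.244 × 35 = 8.5400
R₀ = 44.3120 + 13.6530 + 8.5400 = 66.5050

66.505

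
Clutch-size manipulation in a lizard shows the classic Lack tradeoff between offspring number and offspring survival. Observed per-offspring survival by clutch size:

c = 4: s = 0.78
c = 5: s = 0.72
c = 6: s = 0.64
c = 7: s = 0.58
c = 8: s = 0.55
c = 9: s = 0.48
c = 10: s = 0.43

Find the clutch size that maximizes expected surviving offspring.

Expected surviving offspring = c × s(c):
  c=4: 4 × 0.78 = 3.120
  c=5: 5 × 0.72 = 3.600
  c=6: 6 × 0.64 = 3.840
  c=7: 7 × 0.58 = 4.060
  c=8: 8 × 0.55 = 4.400
  c=9: 9 × 0.48 = 4.320
  c=10: 10 × 0.43 = 4.300
Maximum at c = 8 (4.400 surviving offspring).

8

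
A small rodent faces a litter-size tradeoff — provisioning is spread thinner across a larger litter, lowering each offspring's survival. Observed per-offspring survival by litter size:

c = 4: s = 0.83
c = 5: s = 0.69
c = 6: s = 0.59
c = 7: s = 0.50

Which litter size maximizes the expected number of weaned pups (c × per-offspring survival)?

Expected weaned pups = c × s(c):
  c=4: 4 × 0.83 = 3.320
  c=5: 5 × 0.69 = 3.450
  c=6: 6 × 0.59 = 3.540
  c=7: 7 × 0.50 = 3.500
Maximum at c = 6 (3.540 weaned pups).

6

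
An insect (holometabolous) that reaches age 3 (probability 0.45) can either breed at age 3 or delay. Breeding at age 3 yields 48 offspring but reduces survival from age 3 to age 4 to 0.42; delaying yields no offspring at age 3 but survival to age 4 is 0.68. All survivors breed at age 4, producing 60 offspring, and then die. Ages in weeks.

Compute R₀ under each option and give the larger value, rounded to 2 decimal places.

breed at age 3: R₀ = 0.45 × (48 + 0.42 × 60) = 0.45 × 73.2000 = 32.9400
delay to age 4: R₀ = 0.45 × (0.68 × 60) = 0.45 × 40.8000 = 18.3600
Higher: breed at age 3 (32.9400).

32.94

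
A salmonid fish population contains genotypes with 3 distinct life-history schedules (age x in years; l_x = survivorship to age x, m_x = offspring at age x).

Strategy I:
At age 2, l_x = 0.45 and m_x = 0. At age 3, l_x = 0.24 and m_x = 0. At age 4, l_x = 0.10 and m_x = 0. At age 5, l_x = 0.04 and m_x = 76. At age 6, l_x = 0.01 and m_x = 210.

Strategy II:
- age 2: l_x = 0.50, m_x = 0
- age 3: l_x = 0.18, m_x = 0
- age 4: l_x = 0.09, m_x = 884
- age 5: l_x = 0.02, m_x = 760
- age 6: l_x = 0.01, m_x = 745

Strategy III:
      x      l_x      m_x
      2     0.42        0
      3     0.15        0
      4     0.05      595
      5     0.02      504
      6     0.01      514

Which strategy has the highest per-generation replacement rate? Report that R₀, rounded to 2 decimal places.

Strategy I: R₀ = 0.45×0 + 0.24×0 + 0.10×0 + 0.04×76 + 0.01×210 = 5.1400
Strategy II: R₀ = 0.50×0 + 0.18×0 + 0.09×884 + 0.02×760 + 0.01×745 = 102.2100
Strategy III: R₀ = 0.42×0 + 0.15×0 + 0.05×595 + 0.02×504 + 0.01×514 = 44.9700
Highest R₀: strategy II with 102.2100.

102.21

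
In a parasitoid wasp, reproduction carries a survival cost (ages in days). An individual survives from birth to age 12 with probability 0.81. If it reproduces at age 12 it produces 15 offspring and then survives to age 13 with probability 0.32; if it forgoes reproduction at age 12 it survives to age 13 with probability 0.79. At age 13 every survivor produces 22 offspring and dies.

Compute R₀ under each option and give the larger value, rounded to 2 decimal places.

breed at age 12: R₀ = 0.81 × (15 + 0.32 × 22) = 0.81 × 22.0400 = 17.8524
delay to age 13: R₀ = 0.81 × (0.79 × 22) = 0.81 × 17.3800 = 14.0778
Higher: breed at age 12 (17.8524).

17.85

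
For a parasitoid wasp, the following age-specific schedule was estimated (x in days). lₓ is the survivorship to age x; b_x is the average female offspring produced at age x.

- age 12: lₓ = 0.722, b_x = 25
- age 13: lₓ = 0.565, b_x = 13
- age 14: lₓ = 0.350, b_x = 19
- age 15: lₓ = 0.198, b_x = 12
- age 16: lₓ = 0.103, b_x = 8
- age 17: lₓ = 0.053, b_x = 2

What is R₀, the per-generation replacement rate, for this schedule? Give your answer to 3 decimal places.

R₀ = Σ lₓ b_x:
  age 12: 0.722 × 25 = 18.0500
  age 13: 0.565 × 13 = 7.3450
  age 14: 0.350 × 19 = 6.6500
  age 15: 0.198 × 12 = 2.3760
  age 16: 0.103 × 8 = 0.8240
  age 17: 0.053 × 2 = 0.1060
R₀ = 18.0500 + 7.3450 + 6.6500 + 2.3760 + 0.8240 + 0.1060 = 35.3510

35.351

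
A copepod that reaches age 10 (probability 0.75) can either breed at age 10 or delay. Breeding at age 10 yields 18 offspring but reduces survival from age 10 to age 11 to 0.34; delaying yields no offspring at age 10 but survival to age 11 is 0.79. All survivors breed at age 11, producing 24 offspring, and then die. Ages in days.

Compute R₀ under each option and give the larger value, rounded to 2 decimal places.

breed at age 10: R₀ = 0.75 × (18 + 0.34 × 24) = 0.75 × 26.1600 = 19.6200
delay to age 11: R₀ = 0.75 × (0.79 × 24) = 0.75 × 18.9600 = 14.2200
Higher: breed at age 10 (19.6200).

19.62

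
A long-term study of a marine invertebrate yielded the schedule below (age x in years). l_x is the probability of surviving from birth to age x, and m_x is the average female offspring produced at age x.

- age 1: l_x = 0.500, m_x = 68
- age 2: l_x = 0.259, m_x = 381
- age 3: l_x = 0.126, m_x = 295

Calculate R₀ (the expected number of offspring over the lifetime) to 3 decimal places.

169.849

R₀ = Σ l_x m_x:
  age 1: 0.500 × 68 = 34.0000
  age 2: 0.259 × 381 = 98.6790
  age 3: 0.126 × 295 = 37.1700
R₀ = 34.0000 + 98.6790 + 37.1700 = 169.8490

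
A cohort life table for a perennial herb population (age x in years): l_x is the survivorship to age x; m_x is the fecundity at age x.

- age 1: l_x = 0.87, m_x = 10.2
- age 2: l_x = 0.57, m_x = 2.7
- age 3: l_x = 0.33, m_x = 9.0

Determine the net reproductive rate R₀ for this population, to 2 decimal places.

13.38

R₀ = Σ l_x m_x:
  age 1: 0.87 × 10.2 = 8.8740
  age 2: 0.57 × 2.7 = 1.5390
  age 3: 0.33 × 9.0 = 2.9700
R₀ = 8.8740 + 1.5390 + 2.9700 = 13.3830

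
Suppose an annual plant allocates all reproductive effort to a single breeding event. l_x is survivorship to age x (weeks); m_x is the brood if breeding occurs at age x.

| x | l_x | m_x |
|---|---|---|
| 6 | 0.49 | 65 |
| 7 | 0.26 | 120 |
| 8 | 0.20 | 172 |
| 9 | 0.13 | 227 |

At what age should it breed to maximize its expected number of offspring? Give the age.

Expected offspring if breeding at age x = l_x × m_x:
  age 6: 0.49 × 65 = 31.850
  age 7: 0.26 × 120 = 31.200
  age 8: 0.20 × 172 = 34.400
  age 9: 0.13 × 227 = 29.510
Maximum at age 8 (34.400).

8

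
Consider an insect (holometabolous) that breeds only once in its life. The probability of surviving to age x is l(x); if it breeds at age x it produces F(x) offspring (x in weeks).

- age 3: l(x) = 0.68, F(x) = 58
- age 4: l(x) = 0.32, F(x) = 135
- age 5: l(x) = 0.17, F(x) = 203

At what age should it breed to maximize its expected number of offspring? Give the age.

Expected offspring if breeding at age x = l(x) × F(x):
  age 3: 0.68 × 58 = 39.440
  age 4: 0.32 × 135 = 43.200
  age 5: 0.17 × 203 = 34.510
Maximum at age 4 (43.200).

4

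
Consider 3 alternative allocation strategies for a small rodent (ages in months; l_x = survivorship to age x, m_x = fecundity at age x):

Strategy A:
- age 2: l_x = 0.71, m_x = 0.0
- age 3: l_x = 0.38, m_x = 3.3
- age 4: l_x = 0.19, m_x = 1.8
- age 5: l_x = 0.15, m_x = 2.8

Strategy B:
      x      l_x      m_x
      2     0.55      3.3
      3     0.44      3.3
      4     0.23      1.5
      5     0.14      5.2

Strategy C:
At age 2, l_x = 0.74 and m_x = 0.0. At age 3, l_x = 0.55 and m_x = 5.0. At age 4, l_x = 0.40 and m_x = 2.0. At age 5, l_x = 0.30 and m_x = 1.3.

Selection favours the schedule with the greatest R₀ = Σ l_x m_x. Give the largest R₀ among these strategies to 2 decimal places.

Strategy A: R₀ = 0.71×0.0 + 0.38×3.3 + 0.19×1.8 + 0.15×2.8 = 2.0160
Strategy B: R₀ = 0.55×3.3 + 0.44×3.3 + 0.23×1.5 + 0.14×5.2 = 4.3400
Strategy C: R₀ = 0.74×0.0 + 0.55×5.0 + 0.40×2.0 + 0.30×1.3 = 3.9400
Highest R₀: strategy B with 4.3400.

4.34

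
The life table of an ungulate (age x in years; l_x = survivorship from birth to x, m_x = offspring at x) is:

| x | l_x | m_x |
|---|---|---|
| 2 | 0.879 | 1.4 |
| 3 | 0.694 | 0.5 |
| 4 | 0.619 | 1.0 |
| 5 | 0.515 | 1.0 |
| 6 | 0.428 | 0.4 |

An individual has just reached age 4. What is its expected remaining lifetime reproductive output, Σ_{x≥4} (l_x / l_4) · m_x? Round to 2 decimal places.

l_4 = 0.619. Conditional survival from age 4 to x is l_x / l_4.
  x=4: (0.619/0.619) × 1.0 = 1.0000
  x=5: (0.515/0.619) × 1.0 = 0.8320
  x=6: (0.428/0.619) × 0.4 = 0.2766
Sum = 1.0000 + 0.8320 + 0.2766 = 2.1086

2.11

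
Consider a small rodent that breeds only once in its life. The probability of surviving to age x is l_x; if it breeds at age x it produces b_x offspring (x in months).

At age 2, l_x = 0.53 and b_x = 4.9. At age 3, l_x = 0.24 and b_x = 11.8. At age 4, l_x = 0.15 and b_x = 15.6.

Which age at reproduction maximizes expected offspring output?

3

Expected offspring if breeding at age x = l_x × b_x:
  age 2: 0.53 × 4.9 = 2.597
  age 3: 0.24 × 11.8 = 2.832
  age 4: 0.15 × 15.6 = 2.340
Maximum at age 3 (2.832).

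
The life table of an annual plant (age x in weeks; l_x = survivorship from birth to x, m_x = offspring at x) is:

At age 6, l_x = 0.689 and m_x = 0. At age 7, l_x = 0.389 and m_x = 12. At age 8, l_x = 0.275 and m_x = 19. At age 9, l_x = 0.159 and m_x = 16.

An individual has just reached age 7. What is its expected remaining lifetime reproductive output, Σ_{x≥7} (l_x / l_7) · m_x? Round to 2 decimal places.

31.97

l_7 = 0.389. Conditional survival from age 7 to x is l_x / l_7.
  x=7: (0.389/0.389) × 12 = 12.0000
  x=8: (0.275/0.389) × 19 = 13.4319
  x=9: (0.159/0.389) × 16 = 6.5398
Sum = 12.0000 + 13.4319 + 6.5398 = 31.9717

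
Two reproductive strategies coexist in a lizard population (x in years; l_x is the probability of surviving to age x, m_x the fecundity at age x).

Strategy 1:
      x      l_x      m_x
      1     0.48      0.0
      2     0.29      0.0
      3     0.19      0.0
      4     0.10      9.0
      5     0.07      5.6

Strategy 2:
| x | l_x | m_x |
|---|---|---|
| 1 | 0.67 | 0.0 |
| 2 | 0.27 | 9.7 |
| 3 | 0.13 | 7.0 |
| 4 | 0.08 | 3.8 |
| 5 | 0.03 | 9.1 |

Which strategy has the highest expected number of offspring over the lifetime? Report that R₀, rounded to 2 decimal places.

Strategy 1: R₀ = 0.48×0.0 + 0.29×0.0 + 0.19×0.0 + 0.10×9.0 + 0.07×5.6 = 1.2920
Strategy 2: R₀ = 0.67×0.0 + 0.27×9.7 + 0.13×7.0 + 0.08×3.8 + 0.03×9.1 = 4.1060
Highest R₀: strategy 2 with 4.1060.

4.11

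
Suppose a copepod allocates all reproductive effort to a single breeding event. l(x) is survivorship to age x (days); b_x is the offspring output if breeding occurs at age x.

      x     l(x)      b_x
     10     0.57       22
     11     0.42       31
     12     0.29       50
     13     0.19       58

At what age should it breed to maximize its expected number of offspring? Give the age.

Expected offspring if breeding at age x = l(x) × b_x:
  age 10: 0.57 × 22 = 12.540
  age 11: 0.42 × 31 = 13.020
  age 12: 0.29 × 50 = 14.500
  age 13: 0.19 × 58 = 11.020
Maximum at age 12 (14.500).

12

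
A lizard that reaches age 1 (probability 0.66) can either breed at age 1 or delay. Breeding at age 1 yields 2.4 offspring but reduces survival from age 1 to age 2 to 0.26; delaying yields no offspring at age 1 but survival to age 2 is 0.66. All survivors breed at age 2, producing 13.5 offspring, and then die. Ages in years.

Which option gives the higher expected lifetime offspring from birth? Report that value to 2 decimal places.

breed at age 1: R₀ = 0.66 × (2.4 + 0.26 × 13.5) = 0.66 × 5.9100 = 3.9006
delay to age 2: R₀ = 0.66 × (0.66 × 13.5) = 0.66 × 8.9100 = 5.8806
Higher: delay to age 2 (5.8806).

5.88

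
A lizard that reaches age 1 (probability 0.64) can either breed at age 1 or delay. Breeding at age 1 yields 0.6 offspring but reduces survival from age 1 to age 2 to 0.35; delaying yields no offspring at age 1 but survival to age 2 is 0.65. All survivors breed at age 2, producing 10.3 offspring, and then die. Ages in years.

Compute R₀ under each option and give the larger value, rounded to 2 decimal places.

4.28

breed at age 1: R₀ = 0.64 × (0.6 + 0.35 × 10.3) = 0.64 × 4.2050 = 2.6912
delay to age 2: R₀ = 0.64 × (0.65 × 10.3) = 0.64 × 6.6950 = 4.2848
Higher: delay to age 2 (4.2848).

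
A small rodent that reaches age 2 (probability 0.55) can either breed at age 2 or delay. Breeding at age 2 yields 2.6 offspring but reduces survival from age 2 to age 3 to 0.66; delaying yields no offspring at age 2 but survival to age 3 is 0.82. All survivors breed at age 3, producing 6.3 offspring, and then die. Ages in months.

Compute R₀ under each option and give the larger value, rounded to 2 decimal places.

3.72

breed at age 2: R₀ = 0.55 × (2.6 + 0.66 × 6.3) = 0.55 × 6.7580 = 3.7169
delay to age 3: R₀ = 0.55 × (0.82 × 6.3) = 0.55 × 5.1660 = 2.8413
Higher: breed at age 2 (3.7169).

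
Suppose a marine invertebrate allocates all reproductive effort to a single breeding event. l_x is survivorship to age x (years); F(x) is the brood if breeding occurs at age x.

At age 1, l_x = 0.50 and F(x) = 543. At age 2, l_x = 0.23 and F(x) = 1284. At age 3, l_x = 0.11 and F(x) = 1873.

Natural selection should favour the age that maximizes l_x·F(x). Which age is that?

Expected offspring if breeding at age x = l_x × F(x):
  age 1: 0.50 × 543 = 271.500
  age 2: 0.23 × 1284 = 295.320
  age 3: 0.11 × 1873 = 206.030
Maximum at age 2 (295.320).

2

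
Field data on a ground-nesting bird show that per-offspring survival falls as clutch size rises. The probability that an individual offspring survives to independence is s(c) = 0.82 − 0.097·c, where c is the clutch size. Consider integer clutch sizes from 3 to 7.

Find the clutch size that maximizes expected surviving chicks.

4

Expected surviving chicks = c × s(c):
  c=3: 3 × 0.529 = 1.587
  c=4: 4 × 0.432 = 1.728
  c=5: 5 × 0.335 = 1.675
  c=6: 6 × 0.238 = 1.428
  c=7: 7 × 0.141 = 0.987
Maximum at c = 4 (1.728 surviving chicks).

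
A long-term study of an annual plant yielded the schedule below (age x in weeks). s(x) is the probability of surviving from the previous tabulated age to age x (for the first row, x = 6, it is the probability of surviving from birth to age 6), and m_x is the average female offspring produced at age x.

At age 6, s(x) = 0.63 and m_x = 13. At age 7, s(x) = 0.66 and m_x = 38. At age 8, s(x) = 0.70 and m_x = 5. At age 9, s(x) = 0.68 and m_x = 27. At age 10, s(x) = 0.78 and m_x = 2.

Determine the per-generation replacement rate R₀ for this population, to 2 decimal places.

31.10

Survivorship from birth: l_x = s_6·s_7·…·s_x.
  l_6 = 0.63000
  l_7 = 0.41580
  l_8 = 0.29106
  l_9 = 0.19792
  l_10 = 0.15438
R₀ = Σ l_x m_x:
  age 6: 0.63000 × 13 = 8.1900
  age 7: 0.41580 × 38 = 15.8004
  age 8: 0.29106 × 5 = 1.4553
  age 9: 0.19792 × 27 = 5.3438
  age 10: 0.15438 × 2 = 0.3088
R₀ = 8.1900 + 15.8004 + 1.4553 + 5.3438 + 0.3088 = 31.0983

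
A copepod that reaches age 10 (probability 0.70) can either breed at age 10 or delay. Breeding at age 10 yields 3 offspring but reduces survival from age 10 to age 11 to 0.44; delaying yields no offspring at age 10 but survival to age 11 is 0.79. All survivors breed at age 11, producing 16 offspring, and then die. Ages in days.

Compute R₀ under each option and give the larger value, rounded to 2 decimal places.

8.85

breed at age 10: R₀ = 0.70 × (3 + 0.44 × 16) = 0.70 × 10.0400 = 7.0280
delay to age 11: R₀ = 0.70 × (0.79 × 16) = 0.70 × 12.6400 = 8.8480
Higher: delay to age 11 (8.8480).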